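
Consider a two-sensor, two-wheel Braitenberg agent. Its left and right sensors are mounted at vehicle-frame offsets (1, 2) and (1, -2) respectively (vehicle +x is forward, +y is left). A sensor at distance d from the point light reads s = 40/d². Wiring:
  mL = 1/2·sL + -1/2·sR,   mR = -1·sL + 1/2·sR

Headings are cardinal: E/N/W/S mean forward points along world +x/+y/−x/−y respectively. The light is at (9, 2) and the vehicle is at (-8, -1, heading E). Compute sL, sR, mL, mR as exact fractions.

40/257 40/281 480/72217 -6100/72217

left sensor world pos  = (-7, 1); dL² = 257
right sensor world pos = (-7, -3); dR² = 281
sL = 40/257 = 40/257
sR = 40/281 = 40/281
mL = 1/2·sL + -1/2·sR = 480/72217
mR = -1·sL + 1/2·sR = -6100/72217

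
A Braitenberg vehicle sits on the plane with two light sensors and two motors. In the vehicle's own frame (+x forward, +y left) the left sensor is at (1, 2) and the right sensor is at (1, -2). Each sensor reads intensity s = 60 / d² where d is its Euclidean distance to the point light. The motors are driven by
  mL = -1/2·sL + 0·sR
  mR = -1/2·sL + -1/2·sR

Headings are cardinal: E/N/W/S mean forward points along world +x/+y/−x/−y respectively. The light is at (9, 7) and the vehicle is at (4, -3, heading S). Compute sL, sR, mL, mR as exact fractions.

left sensor world pos  = (6, -4); dL² = 130
right sensor world pos = (2, -4); dR² = 170
sL = 60/130 = 6/13
sR = 60/170 = 6/17
mL = -1/2·sL + 0·sR = -3/13
mR = -1/2·sL + -1/2·sR = -90/221

6/13 6/17 -3/13 -90/221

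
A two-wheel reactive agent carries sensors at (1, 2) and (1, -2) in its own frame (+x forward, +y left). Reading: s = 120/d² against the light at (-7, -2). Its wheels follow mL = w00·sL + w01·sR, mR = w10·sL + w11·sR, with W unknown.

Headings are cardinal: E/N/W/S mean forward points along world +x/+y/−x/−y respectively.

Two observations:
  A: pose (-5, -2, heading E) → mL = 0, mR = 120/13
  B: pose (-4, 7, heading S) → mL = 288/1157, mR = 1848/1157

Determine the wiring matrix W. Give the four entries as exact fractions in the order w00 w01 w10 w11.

obs A: pose=(-5,-2,E) → sL=120/13, sR=120/13, mL=0, mR=120/13
obs B: pose=(-4,7,S) → sL=120/89, sR=24/13, mL=288/1157, mR=1848/1157
sensor matrix S = [[120/13, 120/13], [120/89, 24/13]]; det S = 69120/15041
solve [mL_A; mL_B] = S·[w00; w01] and [mR_A; mR_B] = S·[w10; w11]:
  w00 = -1/2, w01 = 1/2, w10 = 1/2, w11 = 1/2

-1/2 1/2 1/2 1/2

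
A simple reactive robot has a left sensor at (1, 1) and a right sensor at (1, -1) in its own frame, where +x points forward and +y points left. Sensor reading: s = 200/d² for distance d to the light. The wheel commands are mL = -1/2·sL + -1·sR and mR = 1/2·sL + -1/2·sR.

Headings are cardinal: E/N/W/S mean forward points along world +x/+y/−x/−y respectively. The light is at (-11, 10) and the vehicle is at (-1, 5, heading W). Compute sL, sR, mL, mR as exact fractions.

200/117 200/97 -33100/11349 -2000/11349

left sensor world pos  = (-2, 4); dL² = 117
right sensor world pos = (-2, 6); dR² = 97
sL = 200/117 = 200/117
sR = 200/97 = 200/97
mL = -1/2·sL + -1·sR = -33100/11349
mR = 1/2·sL + -1/2·sR = -2000/11349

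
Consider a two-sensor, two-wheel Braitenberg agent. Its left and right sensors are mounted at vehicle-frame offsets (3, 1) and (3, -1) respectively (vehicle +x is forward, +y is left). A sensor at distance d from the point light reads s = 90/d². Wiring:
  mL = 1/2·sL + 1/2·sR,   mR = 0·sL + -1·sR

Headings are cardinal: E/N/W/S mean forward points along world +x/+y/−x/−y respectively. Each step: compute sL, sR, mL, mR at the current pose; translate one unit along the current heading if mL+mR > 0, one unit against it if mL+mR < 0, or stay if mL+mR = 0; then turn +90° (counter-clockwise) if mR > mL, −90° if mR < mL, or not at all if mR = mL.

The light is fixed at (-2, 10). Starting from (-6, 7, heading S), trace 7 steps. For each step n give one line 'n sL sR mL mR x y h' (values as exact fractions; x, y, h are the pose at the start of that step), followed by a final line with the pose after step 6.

n=0: pose=(-6,7,S); sL=2, sR=90/61; mL=106/61, mR=-90/61; mL+mR=16/61 → advance +1; mR−mL=-196/61 → turn -1·90°
n=1: pose=(-6,6,W); sL=45/37, sR=45/29; mL=1485/1073, mR=-45/29; mL+mR=-180/1073 → advance -1; mR−mL=-3150/1073 → turn -1·90°
n=2: pose=(-5,6,N); sL=90/17, sR=18; mL=198/17, mR=-18; mL+mR=-108/17 → advance -1; mR−mL=-504/17 → turn -1·90°
n=3: pose=(-5,5,E); sL=45/8, sR=5/2; mL=65/16, mR=-5/2; mL+mR=25/16 → advance +1; mR−mL=-105/16 → turn -1·90°
n=4: pose=(-4,5,S); sL=18/13, sR=90/73; mL=1242/949, mR=-90/73; mL+mR=72/949 → advance +1; mR−mL=-2412/949 → turn -1·90°
n=5: pose=(-4,4,W); sL=45/37, sR=9/5; mL=279/185, mR=-9/5; mL+mR=-54/185 → advance -1; mR−mL=-612/185 → turn -1·90°
n=6: pose=(-3,4,N); sL=90/13, sR=10; mL=110/13, mR=-10; mL+mR=-20/13 → advance -1; mR−mL=-240/13 → turn -1·90°

0 2 90/61 106/61 -90/61 -6 7 S
1 45/37 45/29 1485/1073 -45/29 -6 6 W
2 90/17 18 198/17 -18 -5 6 N
3 45/8 5/2 65/16 -5/2 -5 5 E
4 18/13 90/73 1242/949 -90/73 -4 5 S
5 45/37 9/5 279/185 -9/5 -4 4 W
6 90/13 10 110/13 -10 -3 4 N
final -3 3 E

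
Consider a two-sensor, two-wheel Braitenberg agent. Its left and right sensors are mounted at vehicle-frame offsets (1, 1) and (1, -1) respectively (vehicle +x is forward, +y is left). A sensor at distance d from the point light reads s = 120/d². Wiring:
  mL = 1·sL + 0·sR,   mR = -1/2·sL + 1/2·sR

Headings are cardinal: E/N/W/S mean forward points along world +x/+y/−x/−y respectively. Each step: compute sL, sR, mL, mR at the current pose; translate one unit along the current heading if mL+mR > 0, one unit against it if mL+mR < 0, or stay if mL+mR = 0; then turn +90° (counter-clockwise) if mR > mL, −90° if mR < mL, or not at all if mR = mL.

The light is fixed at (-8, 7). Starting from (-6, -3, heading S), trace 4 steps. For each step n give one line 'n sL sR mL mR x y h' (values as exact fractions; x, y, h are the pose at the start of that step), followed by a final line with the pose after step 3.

0 12/13 60/61 12/13 24/793 -6 -3 S
1 24/29 120/101 24/29 528/2929 -6 -4 W
2 6/5 15/13 6/5 -3/130 -7 -4 N
3 24/17 24/25 24/17 -96/425 -7 -3 E
final -6 -3 S

n=0: pose=(-6,-3,S); sL=12/13, sR=60/61; mL=12/13, mR=24/793; mL+mR=756/793 → advance +1; mR−mL=-708/793 → turn -1·90°
n=1: pose=(-6,-4,W); sL=24/29, sR=120/101; mL=24/29, mR=528/2929; mL+mR=2952/2929 → advance +1; mR−mL=-1896/2929 → turn -1·90°
n=2: pose=(-7,-4,N); sL=6/5, sR=15/13; mL=6/5, mR=-3/130; mL+mR=153/130 → advance +1; mR−mL=-159/130 → turn -1·90°
n=3: pose=(-7,-3,E); sL=24/17, sR=24/25; mL=24/17, mR=-96/425; mL+mR=504/425 → advance +1; mR−mL=-696/425 → turn -1·90°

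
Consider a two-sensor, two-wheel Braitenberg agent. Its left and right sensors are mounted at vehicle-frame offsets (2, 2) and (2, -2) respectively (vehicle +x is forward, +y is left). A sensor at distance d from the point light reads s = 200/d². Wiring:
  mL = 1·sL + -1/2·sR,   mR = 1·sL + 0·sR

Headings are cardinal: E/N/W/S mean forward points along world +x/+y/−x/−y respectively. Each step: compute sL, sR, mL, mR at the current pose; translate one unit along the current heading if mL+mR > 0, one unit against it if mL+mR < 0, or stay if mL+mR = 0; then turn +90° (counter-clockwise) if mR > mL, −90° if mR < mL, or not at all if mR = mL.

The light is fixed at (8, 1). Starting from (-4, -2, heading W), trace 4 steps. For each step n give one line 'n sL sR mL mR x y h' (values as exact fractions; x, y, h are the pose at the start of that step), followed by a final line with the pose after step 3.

n=0: pose=(-4,-2,W); sL=200/221, sR=200/197; mL=17300/43537, mR=200/221; mL+mR=56700/43537 → advance +1; mR−mL=100/197 → turn +1·90°
n=1: pose=(-5,-2,S); sL=100/73, sR=4/5; mL=354/365, mR=100/73; mL+mR=854/365 → advance +1; mR−mL=2/5 → turn +1·90°
n=2: pose=(-5,-3,E); sL=8/5, sR=200/157; mL=756/785, mR=8/5; mL+mR=2012/785 → advance +1; mR−mL=100/157 → turn +1·90°
n=3: pose=(-4,-3,N); sL=1, sR=25/13; mL=1/26, mR=1; mL+mR=27/26 → advance +1; mR−mL=25/26 → turn +1·90°

0 200/221 200/197 17300/43537 200/221 -4 -2 W
1 100/73 4/5 354/365 100/73 -5 -2 S
2 8/5 200/157 756/785 8/5 -5 -3 E
3 1 25/13 1/26 1 -4 -3 N
final -4 -2 W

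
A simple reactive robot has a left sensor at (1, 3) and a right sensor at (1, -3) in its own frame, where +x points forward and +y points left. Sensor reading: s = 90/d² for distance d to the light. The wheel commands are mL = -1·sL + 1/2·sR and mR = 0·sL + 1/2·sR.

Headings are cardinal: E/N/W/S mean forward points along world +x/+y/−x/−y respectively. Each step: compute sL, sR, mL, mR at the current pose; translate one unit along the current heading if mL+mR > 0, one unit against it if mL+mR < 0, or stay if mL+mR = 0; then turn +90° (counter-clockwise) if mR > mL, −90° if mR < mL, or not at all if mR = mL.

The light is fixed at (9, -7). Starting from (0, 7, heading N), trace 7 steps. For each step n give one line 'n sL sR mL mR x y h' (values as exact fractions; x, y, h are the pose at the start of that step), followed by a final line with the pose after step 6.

n=0: pose=(0,7,N); sL=10/41, sR=10/29; mL=-85/1189, mR=5/29; mL+mR=120/1189 → advance +1; mR−mL=10/41 → turn +1·90°
n=1: pose=(0,8,W); sL=45/122, sR=45/212; mL=-6795/25864, mR=45/424; mL+mR=-2025/12932 → advance -1; mR−mL=45/122 → turn +1·90°
n=2: pose=(1,8,S); sL=90/221, sR=90/317; mL=-18585/70057, mR=45/317; mL+mR=-8640/70057 → advance -1; mR−mL=90/221 → turn +1·90°
n=3: pose=(1,9,E); sL=9/41, sR=45/109; mL=-117/8938, mR=45/218; mL+mR=864/4469 → advance +1; mR−mL=9/41 → turn +1·90°
n=4: pose=(2,9,N); sL=90/389, sR=18/61; mL=-1989/23729, mR=9/61; mL+mR=1512/23729 → advance +1; mR−mL=90/389 → turn +1·90°
n=5: pose=(2,10,W); sL=9/26, sR=45/232; mL=-1503/6032, mR=45/464; mL+mR=-459/3016 → advance -1; mR−mL=9/26 → turn +1·90°
n=6: pose=(3,10,S); sL=18/53, sR=90/337; mL=-3681/17861, mR=45/337; mL+mR=-1296/17861 → advance -1; mR−mL=18/53 → turn +1·90°

0 10/41 10/29 -85/1189 5/29 0 7 N
1 45/122 45/212 -6795/25864 45/424 0 8 W
2 90/221 90/317 -18585/70057 45/317 1 8 S
3 9/41 45/109 -117/8938 45/218 1 9 E
4 90/389 18/61 -1989/23729 9/61 2 9 N
5 9/26 45/232 -1503/6032 45/464 2 10 W
6 18/53 90/337 -3681/17861 45/337 3 10 S
final 3 11 E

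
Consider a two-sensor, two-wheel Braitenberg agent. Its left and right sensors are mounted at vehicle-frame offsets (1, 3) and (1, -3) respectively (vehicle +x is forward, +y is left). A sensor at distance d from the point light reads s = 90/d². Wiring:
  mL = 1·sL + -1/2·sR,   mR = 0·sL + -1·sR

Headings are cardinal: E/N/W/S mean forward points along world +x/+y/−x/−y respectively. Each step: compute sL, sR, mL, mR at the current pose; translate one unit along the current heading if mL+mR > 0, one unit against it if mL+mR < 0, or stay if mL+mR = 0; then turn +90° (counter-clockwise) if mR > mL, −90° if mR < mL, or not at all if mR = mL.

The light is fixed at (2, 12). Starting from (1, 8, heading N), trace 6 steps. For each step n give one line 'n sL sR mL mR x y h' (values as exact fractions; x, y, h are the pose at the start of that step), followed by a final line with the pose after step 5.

0 18/5 90/13 9/65 -90/13 1 8 N
1 45/2 45/32 1395/64 -45/32 1 7 E
2 2 2 1 -2 2 7 S
3 9/5 45 -207/10 -45 2 8 W
4 90/13 18/5 333/65 -18/5 3 8 N
5 45/2 9/4 171/8 -9/4 3 9 E
final 4 9 S

n=0: pose=(1,8,N); sL=18/5, sR=90/13; mL=9/65, mR=-90/13; mL+mR=-441/65 → advance -1; mR−mL=-459/65 → turn -1·90°
n=1: pose=(1,7,E); sL=45/2, sR=45/32; mL=1395/64, mR=-45/32; mL+mR=1305/64 → advance +1; mR−mL=-1485/64 → turn -1·90°
n=2: pose=(2,7,S); sL=2, sR=2; mL=1, mR=-2; mL+mR=-1 → advance -1; mR−mL=-3 → turn -1·90°
n=3: pose=(2,8,W); sL=9/5, sR=45; mL=-207/10, mR=-45; mL+mR=-657/10 → advance -1; mR−mL=-243/10 → turn -1·90°
n=4: pose=(3,8,N); sL=90/13, sR=18/5; mL=333/65, mR=-18/5; mL+mR=99/65 → advance +1; mR−mL=-567/65 → turn -1·90°
n=5: pose=(3,9,E); sL=45/2, sR=9/4; mL=171/8, mR=-9/4; mL+mR=153/8 → advance +1; mR−mL=-189/8 → turn -1·90°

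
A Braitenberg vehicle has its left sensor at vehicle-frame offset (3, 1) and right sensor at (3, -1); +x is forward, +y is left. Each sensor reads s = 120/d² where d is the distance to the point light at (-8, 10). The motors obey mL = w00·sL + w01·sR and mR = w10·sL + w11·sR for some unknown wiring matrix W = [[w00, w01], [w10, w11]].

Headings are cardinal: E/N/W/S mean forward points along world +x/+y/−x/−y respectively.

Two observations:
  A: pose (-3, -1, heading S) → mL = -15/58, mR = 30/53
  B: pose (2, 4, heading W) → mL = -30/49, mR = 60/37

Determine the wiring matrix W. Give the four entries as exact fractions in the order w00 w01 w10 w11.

-1/2 0 0 1

obs A: pose=(-3,-1,S) → sL=15/29, sR=30/53, mL=-15/58, mR=30/53
obs B: pose=(2,4,W) → sL=60/49, sR=60/37, mL=-30/49, mR=60/37
sensor matrix S = [[15/29, 30/53], [60/49, 60/37]]; det S = 405900/2786581
solve [mL_A; mL_B] = S·[w00; w01] and [mR_A; mR_B] = S·[w10; w11]:
  w00 = -1/2, w01 = 0, w10 = 0, w11 = 1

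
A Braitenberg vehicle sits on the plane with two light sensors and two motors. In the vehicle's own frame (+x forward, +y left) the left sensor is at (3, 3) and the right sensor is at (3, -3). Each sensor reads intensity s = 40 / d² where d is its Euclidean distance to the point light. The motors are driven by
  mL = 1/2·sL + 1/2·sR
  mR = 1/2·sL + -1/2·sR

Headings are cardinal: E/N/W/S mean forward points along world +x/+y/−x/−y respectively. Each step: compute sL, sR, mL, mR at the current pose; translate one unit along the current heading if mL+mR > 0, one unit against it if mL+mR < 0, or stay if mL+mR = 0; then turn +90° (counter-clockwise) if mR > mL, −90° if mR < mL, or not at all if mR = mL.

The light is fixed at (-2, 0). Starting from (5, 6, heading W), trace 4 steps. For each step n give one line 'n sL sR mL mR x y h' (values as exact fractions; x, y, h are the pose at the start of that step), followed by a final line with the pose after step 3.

n=0: pose=(5,6,W); sL=8/5, sR=40/97; mL=488/485, mR=288/485; mL+mR=8/5 → advance +1; mR−mL=-40/97 → turn -1·90°
n=1: pose=(4,6,N); sL=4/9, sR=20/81; mL=28/81, mR=8/81; mL+mR=4/9 → advance +1; mR−mL=-20/81 → turn -1·90°
n=2: pose=(4,7,E); sL=40/181, sR=40/97; mL=5560/17557, mR=-1680/17557; mL+mR=40/181 → advance +1; mR−mL=-40/97 → turn -1·90°
n=3: pose=(5,7,S); sL=10/29, sR=5/4; mL=185/232, mR=-105/232; mL+mR=10/29 → advance +1; mR−mL=-5/4 → turn -1·90°

0 8/5 40/97 488/485 288/485 5 6 W
1 4/9 20/81 28/81 8/81 4 6 N
2 40/181 40/97 5560/17557 -1680/17557 4 7 E
3 10/29 5/4 185/232 -105/232 5 7 S
final 5 6 W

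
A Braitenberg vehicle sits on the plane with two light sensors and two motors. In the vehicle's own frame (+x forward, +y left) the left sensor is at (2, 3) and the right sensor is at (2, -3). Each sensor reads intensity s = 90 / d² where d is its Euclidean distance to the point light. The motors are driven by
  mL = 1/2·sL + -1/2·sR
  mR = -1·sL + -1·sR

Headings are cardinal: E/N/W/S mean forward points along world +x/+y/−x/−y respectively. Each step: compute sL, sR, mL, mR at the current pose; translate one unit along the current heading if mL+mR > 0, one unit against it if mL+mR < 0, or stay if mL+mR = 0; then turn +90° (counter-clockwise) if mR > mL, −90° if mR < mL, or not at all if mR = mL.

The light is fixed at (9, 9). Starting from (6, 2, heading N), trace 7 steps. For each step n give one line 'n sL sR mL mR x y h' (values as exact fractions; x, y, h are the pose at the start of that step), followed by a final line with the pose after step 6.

0 90/61 18/5 -324/305 -1548/305 6 2 N
1 45/13 45/61 1080/793 -3330/793 6 1 E
2 90/101 90/149 2160/15049 -22500/15049 5 1 S
3 45/68 45/26 -945/1768 -2115/884 5 2 W
4 90/61 18/5 -324/305 -1548/305 6 2 N
5 45/13 45/61 1080/793 -3330/793 6 1 E
6 90/101 90/149 2160/15049 -22500/15049 5 1 S
final 5 2 W

n=0: pose=(6,2,N); sL=90/61, sR=18/5; mL=-324/305, mR=-1548/305; mL+mR=-1872/305 → advance -1; mR−mL=-1224/305 → turn -1·90°
n=1: pose=(6,1,E); sL=45/13, sR=45/61; mL=1080/793, mR=-3330/793; mL+mR=-2250/793 → advance -1; mR−mL=-4410/793 → turn -1·90°
n=2: pose=(5,1,S); sL=90/101, sR=90/149; mL=2160/15049, mR=-22500/15049; mL+mR=-20340/15049 → advance -1; mR−mL=-24660/15049 → turn -1·90°
n=3: pose=(5,2,W); sL=45/68, sR=45/26; mL=-945/1768, mR=-2115/884; mL+mR=-5175/1768 → advance -1; mR−mL=-3285/1768 → turn -1·90°
n=4: pose=(6,2,N); sL=90/61, sR=18/5; mL=-324/305, mR=-1548/305; mL+mR=-1872/305 → advance -1; mR−mL=-1224/305 → turn -1·90°
n=5: pose=(6,1,E); sL=45/13, sR=45/61; mL=1080/793, mR=-3330/793; mL+mR=-2250/793 → advance -1; mR−mL=-4410/793 → turn -1·90°
n=6: pose=(5,1,S); sL=90/101, sR=90/149; mL=2160/15049, mR=-22500/15049; mL+mR=-20340/15049 → advance -1; mR−mL=-24660/15049 → turn -1·90°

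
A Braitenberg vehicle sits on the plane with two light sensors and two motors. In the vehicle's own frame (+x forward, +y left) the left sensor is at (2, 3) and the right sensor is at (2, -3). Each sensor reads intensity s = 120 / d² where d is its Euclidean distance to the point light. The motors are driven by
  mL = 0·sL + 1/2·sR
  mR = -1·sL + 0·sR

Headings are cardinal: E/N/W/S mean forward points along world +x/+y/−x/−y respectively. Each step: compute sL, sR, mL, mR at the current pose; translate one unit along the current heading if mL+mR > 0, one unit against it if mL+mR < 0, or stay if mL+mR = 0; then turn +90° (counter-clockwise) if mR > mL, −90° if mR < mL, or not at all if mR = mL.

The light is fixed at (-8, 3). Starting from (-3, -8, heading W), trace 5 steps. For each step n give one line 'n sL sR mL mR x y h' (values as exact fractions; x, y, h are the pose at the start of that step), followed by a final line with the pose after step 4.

n=0: pose=(-3,-8,W); sL=24/41, sR=120/73; mL=60/73, mR=-24/41; mL+mR=708/2993 → advance +1; mR−mL=-4212/2993 → turn -1·90°
n=1: pose=(-4,-8,N); sL=60/41, sR=12/13; mL=6/13, mR=-60/41; mL+mR=-534/533 → advance -1; mR−mL=-1026/533 → turn -1·90°
n=2: pose=(-4,-9,E); sL=40/39, sR=40/87; mL=20/87, mR=-40/39; mL+mR=-300/377 → advance -1; mR−mL=-1420/1131 → turn -1·90°
n=3: pose=(-5,-9,S); sL=15/29, sR=30/49; mL=15/49, mR=-15/29; mL+mR=-300/1421 → advance -1; mR−mL=-1170/1421 → turn -1·90°
n=4: pose=(-5,-8,W); sL=120/197, sR=24/13; mL=12/13, mR=-120/197; mL+mR=804/2561 → advance +1; mR−mL=-3924/2561 → turn -1·90°

0 24/41 120/73 60/73 -24/41 -3 -8 W
1 60/41 12/13 6/13 -60/41 -4 -8 N
2 40/39 40/87 20/87 -40/39 -4 -9 E
3 15/29 30/49 15/49 -15/29 -5 -9 S
4 120/197 24/13 12/13 -120/197 -5 -8 W
final -6 -8 N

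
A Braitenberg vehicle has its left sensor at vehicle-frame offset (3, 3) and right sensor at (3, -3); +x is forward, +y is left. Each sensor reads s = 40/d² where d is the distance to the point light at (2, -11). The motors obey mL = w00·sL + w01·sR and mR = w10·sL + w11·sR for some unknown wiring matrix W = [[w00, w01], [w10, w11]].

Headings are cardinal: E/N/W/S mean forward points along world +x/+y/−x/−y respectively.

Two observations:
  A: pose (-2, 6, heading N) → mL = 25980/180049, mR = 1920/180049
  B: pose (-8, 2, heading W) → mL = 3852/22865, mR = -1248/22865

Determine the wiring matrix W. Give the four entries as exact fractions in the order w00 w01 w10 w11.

obs A: pose=(-2,6,N) → sL=40/449, sR=40/401, mL=25980/180049, mR=1920/180049
obs B: pose=(-8,2,W) → sL=40/269, sR=8/85, mL=3852/22865, mR=-1248/22865
sensor matrix S = [[40/449, 40/401], [40/269, 8/85]]; det S = -5309184/823364077
solve [mL_A; mL_B] = S·[w00; w01] and [mR_A; mR_B] = S·[w10; w11]:
  w00 = 1/2, w01 = 1, w10 = -1, w11 = 1

1/2 1 -1 1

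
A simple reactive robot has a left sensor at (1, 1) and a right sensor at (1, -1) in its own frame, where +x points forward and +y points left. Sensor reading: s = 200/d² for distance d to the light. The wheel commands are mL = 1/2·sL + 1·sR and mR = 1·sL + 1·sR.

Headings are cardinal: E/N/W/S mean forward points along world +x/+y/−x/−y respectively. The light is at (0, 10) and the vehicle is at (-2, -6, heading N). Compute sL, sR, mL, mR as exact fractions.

100/117 100/113 17350/13221 23000/13221

left sensor world pos  = (-3, -5); dL² = 234
right sensor world pos = (-1, -5); dR² = 226
sL = 200/234 = 100/117
sR = 200/226 = 100/113
mL = 1/2·sL + 1·sR = 17350/13221
mR = 1·sL + 1·sR = 23000/13221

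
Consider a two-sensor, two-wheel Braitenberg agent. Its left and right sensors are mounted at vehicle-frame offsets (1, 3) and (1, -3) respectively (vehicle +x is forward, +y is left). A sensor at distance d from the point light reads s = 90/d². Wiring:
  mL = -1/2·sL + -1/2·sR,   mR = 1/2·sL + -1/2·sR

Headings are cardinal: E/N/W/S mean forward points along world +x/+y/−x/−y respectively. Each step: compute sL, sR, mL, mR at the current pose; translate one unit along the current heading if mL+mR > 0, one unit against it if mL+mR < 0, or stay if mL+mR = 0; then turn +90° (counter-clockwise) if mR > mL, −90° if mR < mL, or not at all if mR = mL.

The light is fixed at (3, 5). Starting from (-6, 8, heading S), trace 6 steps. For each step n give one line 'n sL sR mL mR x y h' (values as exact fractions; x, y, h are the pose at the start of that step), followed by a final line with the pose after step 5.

n=0: pose=(-6,8,S); sL=9/4, sR=45/74; mL=-423/296, mR=243/296; mL+mR=-45/74 → advance -1; mR−mL=9/4 → turn +1·90°
n=1: pose=(-6,9,E); sL=90/113, sR=18/13; mL=-1602/1469, mR=-432/1469; mL+mR=-18/13 → advance -1; mR−mL=90/113 → turn +1·90°
n=2: pose=(-7,9,N); sL=45/97, sR=45/37; mL=-3015/3589, mR=-1350/3589; mL+mR=-45/37 → advance -1; mR−mL=45/97 → turn +1·90°
n=3: pose=(-7,8,W); sL=90/121, sR=90/157; mL=-12510/18997, mR=1620/18997; mL+mR=-90/157 → advance -1; mR−mL=90/121 → turn +1·90°
n=4: pose=(-6,8,S); sL=9/4, sR=45/74; mL=-423/296, mR=243/296; mL+mR=-45/74 → advance -1; mR−mL=9/4 → turn +1·90°
n=5: pose=(-6,9,E); sL=90/113, sR=18/13; mL=-1602/1469, mR=-432/1469; mL+mR=-18/13 → advance -1; mR−mL=90/113 → turn +1·90°

0 9/4 45/74 -423/296 243/296 -6 8 S
1 90/113 18/13 -1602/1469 -432/1469 -6 9 E
2 45/97 45/37 -3015/3589 -1350/3589 -7 9 N
3 90/121 90/157 -12510/18997 1620/18997 -7 8 W
4 9/4 45/74 -423/296 243/296 -6 8 S
5 90/113 18/13 -1602/1469 -432/1469 -6 9 E
final -7 9 N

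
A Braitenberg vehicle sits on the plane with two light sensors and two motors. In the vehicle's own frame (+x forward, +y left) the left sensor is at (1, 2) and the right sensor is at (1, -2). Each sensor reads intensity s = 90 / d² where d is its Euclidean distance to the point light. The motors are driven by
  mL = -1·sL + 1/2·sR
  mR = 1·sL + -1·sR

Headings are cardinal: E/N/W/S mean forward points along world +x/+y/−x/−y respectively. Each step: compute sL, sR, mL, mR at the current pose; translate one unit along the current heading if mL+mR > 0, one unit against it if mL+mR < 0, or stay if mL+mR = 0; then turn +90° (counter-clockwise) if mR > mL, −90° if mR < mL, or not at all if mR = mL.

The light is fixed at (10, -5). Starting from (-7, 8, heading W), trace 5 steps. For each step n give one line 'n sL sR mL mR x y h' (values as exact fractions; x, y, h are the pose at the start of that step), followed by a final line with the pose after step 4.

n=0: pose=(-7,8,W); sL=18/89, sR=10/61; mL=-653/5429, mR=208/5429; mL+mR=-5/61 → advance -1; mR−mL=861/5429 → turn +1·90°
n=1: pose=(-6,8,S); sL=9/34, sR=5/26; mL=-149/884, mR=16/221; mL+mR=-5/52 → advance -1; mR−mL=213/884 → turn +1·90°
n=2: pose=(-6,9,E); sL=90/481, sR=10/41; mL=-1285/19721, mR=-1120/19721; mL+mR=-5/41 → advance -1; mR−mL=165/19721 → turn +1·90°
n=3: pose=(-7,9,N); sL=45/293, sR=1/5; mL=-157/2930, mR=-68/1465; mL+mR=-1/10 → advance -1; mR−mL=21/2930 → turn +1·90°
n=4: pose=(-7,8,W); sL=18/89, sR=10/61; mL=-653/5429, mR=208/5429; mL+mR=-5/61 → advance -1; mR−mL=861/5429 → turn +1·90°

0 18/89 10/61 -653/5429 208/5429 -7 8 W
1 9/34 5/26 -149/884 16/221 -6 8 S
2 90/481 10/41 -1285/19721 -1120/19721 -6 9 E
3 45/293 1/5 -157/2930 -68/1465 -7 9 N
4 18/89 10/61 -653/5429 208/5429 -7 8 W
final -6 8 S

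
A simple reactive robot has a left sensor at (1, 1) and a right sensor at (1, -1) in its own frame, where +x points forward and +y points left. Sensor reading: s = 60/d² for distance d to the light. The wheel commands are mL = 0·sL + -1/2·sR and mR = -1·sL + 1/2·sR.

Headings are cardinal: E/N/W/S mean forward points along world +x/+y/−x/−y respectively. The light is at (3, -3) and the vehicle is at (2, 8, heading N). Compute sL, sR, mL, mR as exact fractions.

left sensor world pos  = (1, 9); dL² = 148
right sensor world pos = (3, 9); dR² = 144
sL = 60/148 = 15/37
sR = 60/144 = 5/12
mL = 0·sL + -1/2·sR = -5/24
mR = -1·sL + 1/2·sR = -175/888

15/37 5/12 -5/24 -175/888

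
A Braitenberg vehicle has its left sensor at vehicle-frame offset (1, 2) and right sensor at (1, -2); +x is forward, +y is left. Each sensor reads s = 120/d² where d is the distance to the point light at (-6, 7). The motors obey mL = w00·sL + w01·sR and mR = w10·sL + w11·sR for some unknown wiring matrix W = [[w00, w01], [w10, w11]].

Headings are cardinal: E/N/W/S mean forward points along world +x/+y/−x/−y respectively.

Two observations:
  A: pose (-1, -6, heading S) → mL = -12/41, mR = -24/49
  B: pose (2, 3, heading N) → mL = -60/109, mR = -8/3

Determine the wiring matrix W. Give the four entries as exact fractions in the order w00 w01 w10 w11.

obs A: pose=(-1,-6,S) → sL=24/49, sR=24/41, mL=-12/41, mR=-24/49
obs B: pose=(2,3,N) → sL=8/3, sR=120/109, mL=-60/109, mR=-8/3
sensor matrix S = [[24/49, 24/41], [8/3, 120/109]]; det S = -223744/218981
solve [mL_A; mL_B] = S·[w00; w01] and [mR_A; mR_B] = S·[w10; w11]:
  w00 = 0, w01 = -1/2, w10 = -1, w11 = 0

0 -1/2 -1 0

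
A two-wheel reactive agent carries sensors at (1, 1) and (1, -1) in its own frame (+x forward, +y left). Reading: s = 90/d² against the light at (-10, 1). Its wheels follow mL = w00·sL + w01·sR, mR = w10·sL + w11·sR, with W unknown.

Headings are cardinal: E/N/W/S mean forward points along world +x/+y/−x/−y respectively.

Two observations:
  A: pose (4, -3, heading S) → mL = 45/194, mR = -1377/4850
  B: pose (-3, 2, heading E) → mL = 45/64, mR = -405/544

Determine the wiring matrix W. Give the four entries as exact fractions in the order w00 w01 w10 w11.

0 1/2 1/2 -1

obs A: pose=(4,-3,S) → sL=9/25, sR=45/97, mL=45/194, mR=-1377/4850
obs B: pose=(-3,2,E) → sL=45/34, sR=45/32, mL=45/64, mR=-405/544
sensor matrix S = [[9/25, 45/97], [45/34, 45/32]]; det S = -28431/263840
solve [mL_A; mL_B] = S·[w00; w01] and [mR_A; mR_B] = S·[w10; w11]:
  w00 = 0, w01 = 1/2, w10 = 1/2, w11 = -1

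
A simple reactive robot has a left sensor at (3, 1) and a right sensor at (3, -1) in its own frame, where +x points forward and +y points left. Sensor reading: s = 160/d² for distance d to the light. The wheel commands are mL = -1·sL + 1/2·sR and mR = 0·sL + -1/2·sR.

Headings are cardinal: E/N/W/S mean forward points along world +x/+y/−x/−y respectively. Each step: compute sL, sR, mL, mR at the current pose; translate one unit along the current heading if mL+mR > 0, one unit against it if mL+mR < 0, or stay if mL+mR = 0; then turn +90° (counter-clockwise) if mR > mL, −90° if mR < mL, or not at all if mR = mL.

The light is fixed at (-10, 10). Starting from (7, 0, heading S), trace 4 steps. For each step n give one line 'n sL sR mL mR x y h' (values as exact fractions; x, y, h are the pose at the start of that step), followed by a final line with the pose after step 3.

n=0: pose=(7,0,S); sL=160/493, sR=32/85; mL=-336/2465, mR=-16/85; mL+mR=-160/493 → advance -1; mR−mL=-128/2465 → turn -1·90°
n=1: pose=(7,1,W); sL=20/37, sR=8/13; mL=-112/481, mR=-4/13; mL+mR=-20/37 → advance -1; mR−mL=-36/481 → turn -1·90°
n=2: pose=(8,1,N); sL=32/65, sR=160/397; mL=-7504/25805, mR=-80/397; mL+mR=-32/65 → advance -1; mR−mL=2304/25805 → turn +1·90°
n=3: pose=(8,0,W); sL=80/173, sR=80/153; mL=-5320/26469, mR=-40/153; mL+mR=-80/173 → advance -1; mR−mL=-1600/26469 → turn -1·90°

0 160/493 32/85 -336/2465 -16/85 7 0 S
1 20/37 8/13 -112/481 -4/13 7 1 W
2 32/65 160/397 -7504/25805 -80/397 8 1 N
3 80/173 80/153 -5320/26469 -40/153 8 0 W
final 9 0 N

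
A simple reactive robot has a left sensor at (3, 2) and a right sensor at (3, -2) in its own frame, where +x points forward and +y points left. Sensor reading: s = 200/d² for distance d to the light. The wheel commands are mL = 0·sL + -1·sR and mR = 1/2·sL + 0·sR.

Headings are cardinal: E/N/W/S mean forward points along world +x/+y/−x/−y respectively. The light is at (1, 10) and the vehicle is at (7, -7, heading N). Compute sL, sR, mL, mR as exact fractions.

50/53 10/13 -10/13 25/53

left sensor world pos  = (5, -4); dL² = 212
right sensor world pos = (9, -4); dR² = 260
sL = 200/212 = 50/53
sR = 200/260 = 10/13
mL = 0·sL + -1·sR = -10/13
mR = 1/2·sL + 0·sR = 25/53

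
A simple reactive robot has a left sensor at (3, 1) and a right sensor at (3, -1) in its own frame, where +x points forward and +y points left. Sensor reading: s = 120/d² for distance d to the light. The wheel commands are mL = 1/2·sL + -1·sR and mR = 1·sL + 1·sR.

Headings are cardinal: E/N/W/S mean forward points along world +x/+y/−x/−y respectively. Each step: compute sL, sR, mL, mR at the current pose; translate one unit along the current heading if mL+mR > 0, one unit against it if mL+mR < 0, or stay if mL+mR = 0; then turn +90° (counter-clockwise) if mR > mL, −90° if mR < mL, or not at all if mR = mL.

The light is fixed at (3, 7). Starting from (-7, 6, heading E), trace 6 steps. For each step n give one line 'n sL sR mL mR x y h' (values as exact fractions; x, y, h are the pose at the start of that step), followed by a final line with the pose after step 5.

n=0: pose=(-7,6,E); sL=120/49, sR=120/53; mL=-2700/2597, mR=12240/2597; mL+mR=180/49 → advance +1; mR−mL=14940/2597 → turn +1·90°
n=1: pose=(-6,6,N); sL=15/13, sR=30/17; mL=-525/442, mR=645/221; mL+mR=45/26 → advance +1; mR−mL=1815/442 → turn +1·90°
n=2: pose=(-6,7,W); sL=24/29, sR=24/29; mL=-12/29, mR=48/29; mL+mR=36/29 → advance +1; mR−mL=60/29 → turn +1·90°
n=3: pose=(-7,7,S); sL=4/3, sR=12/13; mL=-10/39, mR=88/39; mL+mR=2 → advance +1; mR−mL=98/39 → turn +1·90°
n=4: pose=(-7,6,E); sL=120/49, sR=120/53; mL=-2700/2597, mR=12240/2597; mL+mR=180/49 → advance +1; mR−mL=14940/2597 → turn +1·90°
n=5: pose=(-6,6,N); sL=15/13, sR=30/17; mL=-525/442, mR=645/221; mL+mR=45/26 → advance +1; mR−mL=1815/442 → turn +1·90°

0 120/49 120/53 -2700/2597 12240/2597 -7 6 E
1 15/13 30/17 -525/442 645/221 -6 6 N
2 24/29 24/29 -12/29 48/29 -6 7 W
3 4/3 12/13 -10/39 88/39 -7 7 S
4 120/49 120/53 -2700/2597 12240/2597 -7 6 E
5 15/13 30/17 -525/442 645/221 -6 6 N
final -6 7 W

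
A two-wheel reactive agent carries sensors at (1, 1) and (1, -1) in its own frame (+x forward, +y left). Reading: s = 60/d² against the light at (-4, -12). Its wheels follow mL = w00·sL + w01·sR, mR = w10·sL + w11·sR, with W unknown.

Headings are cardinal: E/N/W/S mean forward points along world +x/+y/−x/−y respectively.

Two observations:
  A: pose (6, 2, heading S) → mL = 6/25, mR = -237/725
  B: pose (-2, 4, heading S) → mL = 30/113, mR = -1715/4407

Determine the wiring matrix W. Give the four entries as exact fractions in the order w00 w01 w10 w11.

0 1 -1 -1/2

obs A: pose=(6,2,S) → sL=6/29, sR=6/25, mL=6/25, mR=-237/725
obs B: pose=(-2,4,S) → sL=10/39, sR=30/113, mL=30/113, mR=-1715/4407
sensor matrix S = [[6/29, 6/25], [10/39, 30/113]]; det S = -1408/213005
solve [mL_A; mL_B] = S·[w00; w01] and [mR_A; mR_B] = S·[w10; w11]:
  w00 = 0, w01 = 1, w10 = -1, w11 = -1/2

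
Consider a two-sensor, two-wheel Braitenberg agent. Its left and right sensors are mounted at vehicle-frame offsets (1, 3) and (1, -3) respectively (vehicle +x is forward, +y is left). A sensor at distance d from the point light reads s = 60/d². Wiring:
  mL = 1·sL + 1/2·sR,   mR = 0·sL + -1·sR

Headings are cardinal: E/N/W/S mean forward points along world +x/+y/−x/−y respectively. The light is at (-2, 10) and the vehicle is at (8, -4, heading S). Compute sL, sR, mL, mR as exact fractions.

left sensor world pos  = (11, -5); dL² = 394
right sensor world pos = (5, -5); dR² = 274
sL = 60/394 = 30/197
sR = 60/274 = 30/137
mL = 1·sL + 1/2·sR = 7065/26989
mR = 0·sL + -1·sR = -30/137

30/197 30/137 7065/26989 -30/137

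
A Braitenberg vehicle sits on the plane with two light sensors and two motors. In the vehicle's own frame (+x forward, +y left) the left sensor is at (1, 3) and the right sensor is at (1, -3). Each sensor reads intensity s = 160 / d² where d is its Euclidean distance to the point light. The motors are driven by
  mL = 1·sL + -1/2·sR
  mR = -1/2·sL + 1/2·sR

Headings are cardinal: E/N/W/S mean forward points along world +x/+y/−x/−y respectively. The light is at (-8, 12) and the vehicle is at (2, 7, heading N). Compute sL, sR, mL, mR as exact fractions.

32/13 32/37 976/481 -384/481

left sensor world pos  = (-1, 8); dL² = 65
right sensor world pos = (5, 8); dR² = 185
sL = 160/65 = 32/13
sR = 160/185 = 32/37
mL = 1·sL + -1/2·sR = 976/481
mR = -1/2·sL + 1/2·sR = -384/481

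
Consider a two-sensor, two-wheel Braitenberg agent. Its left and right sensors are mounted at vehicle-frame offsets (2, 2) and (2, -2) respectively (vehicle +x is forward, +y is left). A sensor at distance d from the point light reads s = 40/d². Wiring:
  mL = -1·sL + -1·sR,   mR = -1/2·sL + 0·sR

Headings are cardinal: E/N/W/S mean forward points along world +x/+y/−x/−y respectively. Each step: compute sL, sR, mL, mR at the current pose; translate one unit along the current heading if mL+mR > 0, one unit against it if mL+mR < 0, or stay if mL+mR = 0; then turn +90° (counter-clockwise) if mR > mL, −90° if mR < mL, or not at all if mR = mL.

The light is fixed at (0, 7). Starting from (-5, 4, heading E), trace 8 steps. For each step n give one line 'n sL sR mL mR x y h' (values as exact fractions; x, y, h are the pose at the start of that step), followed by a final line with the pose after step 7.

n=0: pose=(-5,4,E); sL=4, sR=20/17; mL=-88/17, mR=-2; mL+mR=-122/17 → advance -1; mR−mL=54/17 → turn +1·90°
n=1: pose=(-6,4,N); sL=8/13, sR=40/17; mL=-656/221, mR=-4/13; mL+mR=-724/221 → advance -1; mR−mL=588/221 → turn +1·90°
n=2: pose=(-6,3,W); sL=2/5, sR=10/17; mL=-84/85, mR=-1/5; mL+mR=-101/85 → advance -1; mR−mL=67/85 → turn +1·90°
n=3: pose=(-5,3,S); sL=8/9, sR=8/17; mL=-208/153, mR=-4/9; mL+mR=-92/51 → advance -1; mR−mL=140/153 → turn +1·90°
n=4: pose=(-5,4,E); sL=4, sR=20/17; mL=-88/17, mR=-2; mL+mR=-122/17 → advance -1; mR−mL=54/17 → turn +1·90°
n=5: pose=(-6,4,N); sL=8/13, sR=40/17; mL=-656/221, mR=-4/13; mL+mR=-724/221 → advance -1; mR−mL=588/221 → turn +1·90°
n=6: pose=(-6,3,W); sL=2/5, sR=10/17; mL=-84/85, mR=-1/5; mL+mR=-101/85 → advance -1; mR−mL=67/85 → turn +1·90°
n=7: pose=(-5,3,S); sL=8/9, sR=8/17; mL=-208/153, mR=-4/9; mL+mR=-92/51 → advance -1; mR−mL=140/153 → turn +1·90°

0 4 20/17 -88/17 -2 -5 4 E
1 8/13 40/17 -656/221 -4/13 -6 4 N
2 2/5 10/17 -84/85 -1/5 -6 3 W
3 8/9 8/17 -208/153 -4/9 -5 3 S
4 4 20/17 -88/17 -2 -5 4 E
5 8/13 40/17 -656/221 -4/13 -6 4 N
6 2/5 10/17 -84/85 -1/5 -6 3 W
7 8/9 8/17 -208/153 -4/9 -5 3 S
final -5 4 E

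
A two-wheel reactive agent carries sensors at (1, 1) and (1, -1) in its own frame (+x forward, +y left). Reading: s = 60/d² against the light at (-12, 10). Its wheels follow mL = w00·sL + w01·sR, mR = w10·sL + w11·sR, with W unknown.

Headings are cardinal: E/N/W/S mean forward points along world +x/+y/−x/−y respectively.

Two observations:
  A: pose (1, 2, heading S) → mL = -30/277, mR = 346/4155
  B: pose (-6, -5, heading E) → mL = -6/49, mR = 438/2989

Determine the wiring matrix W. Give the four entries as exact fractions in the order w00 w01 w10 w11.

-1/2 0 1 -1/2

obs A: pose=(1,2,S) → sL=60/277, sR=4/15, mL=-30/277, mR=346/4155
obs B: pose=(-6,-5,E) → sL=12/49, sR=12/61, mL=-6/49, mR=438/2989
sensor matrix S = [[60/277, 4/15], [12/49, 12/61]]; det S = -93952/4139765
solve [mL_A; mL_B] = S·[w00; w01] and [mR_A; mR_B] = S·[w10; w11]:
  w00 = -1/2, w01 = 0, w10 = 1, w11 = -1/2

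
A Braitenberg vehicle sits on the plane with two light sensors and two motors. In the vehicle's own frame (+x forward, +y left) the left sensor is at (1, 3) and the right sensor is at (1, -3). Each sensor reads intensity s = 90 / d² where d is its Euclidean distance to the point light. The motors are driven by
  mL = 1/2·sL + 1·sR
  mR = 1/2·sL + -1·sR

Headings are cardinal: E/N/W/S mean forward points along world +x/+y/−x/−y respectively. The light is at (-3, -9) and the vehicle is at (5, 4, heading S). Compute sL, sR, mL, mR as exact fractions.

18/53 90/169 6291/8957 -3249/8957

left sensor world pos  = (8, 3); dL² = 265
right sensor world pos = (2, 3); dR² = 169
sL = 90/265 = 18/53
sR = 90/169 = 90/169
mL = 1/2·sL + 1·sR = 6291/8957
mR = 1/2·sL + -1·sR = -3249/8957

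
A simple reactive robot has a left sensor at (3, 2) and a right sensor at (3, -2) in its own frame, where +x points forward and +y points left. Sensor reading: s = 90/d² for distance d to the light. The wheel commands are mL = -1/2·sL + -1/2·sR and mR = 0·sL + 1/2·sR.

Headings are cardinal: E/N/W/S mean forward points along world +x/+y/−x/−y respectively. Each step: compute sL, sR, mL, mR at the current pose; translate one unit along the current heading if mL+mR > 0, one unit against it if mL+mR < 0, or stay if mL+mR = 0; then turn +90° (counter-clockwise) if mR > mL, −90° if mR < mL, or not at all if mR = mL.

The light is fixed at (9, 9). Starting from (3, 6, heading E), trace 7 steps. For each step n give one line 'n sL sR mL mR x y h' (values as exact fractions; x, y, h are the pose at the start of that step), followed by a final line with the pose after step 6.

n=0: pose=(3,6,E); sL=9, sR=45/17; mL=-99/17, mR=45/34; mL+mR=-9/2 → advance -1; mR−mL=243/34 → turn +1·90°
n=1: pose=(2,6,N); sL=10/9, sR=18/5; mL=-106/45, mR=9/5; mL+mR=-5/9 → advance -1; mR−mL=187/45 → turn +1·90°
n=2: pose=(2,5,W); sL=45/68, sR=45/52; mL=-675/884, mR=45/104; mL+mR=-45/136 → advance -1; mR−mL=2115/1768 → turn +1·90°
n=3: pose=(3,5,S); sL=18/13, sR=90/113; mL=-1602/1469, mR=45/113; mL+mR=-9/13 → advance -1; mR−mL=2187/1469 → turn +1·90°
n=4: pose=(3,6,E); sL=9, sR=45/17; mL=-99/17, mR=45/34; mL+mR=-9/2 → advance -1; mR−mL=243/34 → turn +1·90°
n=5: pose=(2,6,N); sL=10/9, sR=18/5; mL=-106/45, mR=9/5; mL+mR=-5/9 → advance -1; mR−mL=187/45 → turn +1·90°
n=6: pose=(2,5,W); sL=45/68, sR=45/52; mL=-675/884, mR=45/104; mL+mR=-45/136 → advance -1; mR−mL=2115/1768 → turn +1·90°

0 9 45/17 -99/17 45/34 3 6 E
1 10/9 18/5 -106/45 9/5 2 6 N
2 45/68 45/52 -675/884 45/104 2 5 W
3 18/13 90/113 -1602/1469 45/113 3 5 S
4 9 45/17 -99/17 45/34 3 6 E
5 10/9 18/5 -106/45 9/5 2 6 N
6 45/68 45/52 -675/884 45/104 2 5 W
final 3 5 S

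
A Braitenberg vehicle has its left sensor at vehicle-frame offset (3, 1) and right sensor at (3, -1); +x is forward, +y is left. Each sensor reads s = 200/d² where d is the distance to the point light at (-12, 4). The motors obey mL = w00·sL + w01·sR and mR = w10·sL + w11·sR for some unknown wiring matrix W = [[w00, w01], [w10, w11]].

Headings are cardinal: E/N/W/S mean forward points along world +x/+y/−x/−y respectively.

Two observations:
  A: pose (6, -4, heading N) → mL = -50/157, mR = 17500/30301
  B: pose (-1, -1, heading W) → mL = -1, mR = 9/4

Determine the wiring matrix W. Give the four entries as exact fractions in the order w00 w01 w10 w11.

obs A: pose=(6,-4,N) → sL=100/157, sR=100/193, mL=-50/157, mR=17500/30301
obs B: pose=(-1,-1,W) → sL=2, sR=5/2, mL=-1, mR=9/4
sensor matrix S = [[100/157, 100/193], [2, 5/2]]; det S = 16850/30301
solve [mL_A; mL_B] = S·[w00; w01] and [mR_A; mR_B] = S·[w10; w11]:
  w00 = -1/2, w01 = 0, w10 = 1/2, w11 = 1/2

-1/2 0 1/2 1/2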